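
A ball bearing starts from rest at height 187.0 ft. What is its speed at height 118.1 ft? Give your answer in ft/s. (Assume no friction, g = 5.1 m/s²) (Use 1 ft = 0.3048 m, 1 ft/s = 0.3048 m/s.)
Convert to SI: h₁−h₂ = 21.0007 m
mgh₁ = mgh₂ + ½mv² ⇒ v = √(2g(h₁−h₂)) = √(2·5.1·21.0007) = 14.6358 m/s = 48.02 ft/s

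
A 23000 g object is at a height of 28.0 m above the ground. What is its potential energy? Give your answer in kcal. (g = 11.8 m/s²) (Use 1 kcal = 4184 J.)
Convert to SI: m = 23.0 kg, h = 28.0 m
PE = mgh = (23.0)(11.8)(28.0) = 7599.2 J = 1.816 kcal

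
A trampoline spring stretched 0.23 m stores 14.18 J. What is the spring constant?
k = 2·PE/x² = 2·14.18/(0.23)² = 536.1 N/m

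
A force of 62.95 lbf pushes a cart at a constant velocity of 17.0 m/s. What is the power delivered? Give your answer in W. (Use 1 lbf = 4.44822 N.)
Convert to SI: F = 280.015 N, v = 17.0 m/s
P = Fv = (280.015)(17.0) = 4760 W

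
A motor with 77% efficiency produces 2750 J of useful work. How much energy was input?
W_in = W_out/η = 2750/0.77 = 3571 J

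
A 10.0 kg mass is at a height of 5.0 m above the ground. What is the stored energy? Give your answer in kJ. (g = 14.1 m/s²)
PE = mgh = (10.0)(14.1)(5.0) = 705.0 J = 0.705 kJ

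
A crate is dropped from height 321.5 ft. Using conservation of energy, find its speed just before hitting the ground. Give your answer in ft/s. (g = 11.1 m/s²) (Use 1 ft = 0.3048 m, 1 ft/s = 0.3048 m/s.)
Convert to SI: h = 97.9932 m
mgh = ½mv² ⇒ v = √(2gh) = √(2·11.1·97.9932) = 46.6417 m/s = 153.0 ft/s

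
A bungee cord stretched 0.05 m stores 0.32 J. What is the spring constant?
k = 2·PE/x² = 2·0.32/(0.05)² = 256.0 N/m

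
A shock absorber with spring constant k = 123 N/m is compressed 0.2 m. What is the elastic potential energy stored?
PE = ½kx² = ½(123)(0.2)² = 2.46 J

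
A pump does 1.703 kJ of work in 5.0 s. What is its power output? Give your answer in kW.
Convert to SI: W = 1703.0 J, t = 5.0 s
P = W/t = 1703.0/5.0 = 340.6 W = 0.3406 kW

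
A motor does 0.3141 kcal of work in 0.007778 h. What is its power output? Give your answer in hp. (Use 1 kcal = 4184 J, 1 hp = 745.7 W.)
Convert to SI: W = 1314.19 J, t = 28.0008 s
P = W/t = 1314.19/28.0008 = 46.9342 W = 0.06294 hp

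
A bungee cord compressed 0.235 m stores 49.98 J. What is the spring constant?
k = 2·PE/x² = 2·49.98/(0.235)² = 1810 N/m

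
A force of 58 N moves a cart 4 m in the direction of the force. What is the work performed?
W = F·d = (58)(4) = 232.0 J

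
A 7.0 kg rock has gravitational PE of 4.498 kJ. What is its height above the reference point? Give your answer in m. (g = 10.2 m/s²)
Convert to SI: m = 7.0 kg, PE = 4498.0 J
h = PE/(mg) = 4498.0/(7.0·10.2) = 63.0 m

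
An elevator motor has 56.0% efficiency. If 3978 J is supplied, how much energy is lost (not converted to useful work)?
W_lost = W_in(1 − η) = 3978·(1 − 0.56) = 1750 J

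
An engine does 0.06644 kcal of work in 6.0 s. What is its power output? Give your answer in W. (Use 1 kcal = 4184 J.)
Convert to SI: W = 277.985 J, t = 6.0 s
P = W/t = 277.985/6.0 = 46.33 W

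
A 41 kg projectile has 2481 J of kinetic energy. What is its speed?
v = √(2·KE/m) = √(2·2481/41) = 11.0 m/s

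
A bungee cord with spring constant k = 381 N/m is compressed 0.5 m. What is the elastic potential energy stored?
PE = ½kx² = ½(381)(0.5)² = 47.63 J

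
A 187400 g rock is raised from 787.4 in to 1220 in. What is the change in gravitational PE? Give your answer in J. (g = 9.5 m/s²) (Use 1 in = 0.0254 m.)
Convert to SI: m = 187.4 kg, Δh = 10.988 m
ΔPE = mgΔh = (187.4)(9.5)(10.988) = 19560 J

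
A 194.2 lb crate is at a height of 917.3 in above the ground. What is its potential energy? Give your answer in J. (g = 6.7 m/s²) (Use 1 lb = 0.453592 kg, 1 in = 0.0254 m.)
Convert to SI: m = 88.0876 kg, h = 23.2994 m
PE = mgh = (88.0876)(6.7)(23.2994) = 13750 J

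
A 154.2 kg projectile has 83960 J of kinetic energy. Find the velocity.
v = √(2·KE/m) = √(2·83960/154.2) = 33.0 m/s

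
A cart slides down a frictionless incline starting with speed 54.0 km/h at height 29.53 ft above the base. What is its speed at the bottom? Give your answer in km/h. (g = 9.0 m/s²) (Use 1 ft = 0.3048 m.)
Convert to SI: v₀ = 15.0 m/s, h = 9.00074 m
½mv₀² + mgh = ½mv² ⇒ v = √(v₀² + 2gh) = √(15.0² + 2·9.0·9.00074) = 19.6727 m/s = 70.82 km/h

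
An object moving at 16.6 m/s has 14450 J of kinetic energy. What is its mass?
m = 2·KE/v² = 2·14450/(16.6)² = 104.9 kg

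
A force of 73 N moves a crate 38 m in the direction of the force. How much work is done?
W = F·d = (73)(38) = 2774 J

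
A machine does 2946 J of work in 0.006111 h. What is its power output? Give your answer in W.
Convert to SI: W = 2946.0 J, t = 21.9996 s
P = W/t = 2946.0/21.9996 = 133.9 W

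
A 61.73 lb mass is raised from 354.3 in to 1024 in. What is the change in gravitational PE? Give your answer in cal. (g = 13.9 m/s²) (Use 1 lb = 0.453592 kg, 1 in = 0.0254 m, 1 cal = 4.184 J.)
Convert to SI: m = 28.0002 kg, Δh = 17.0104 m
ΔPE = mgΔh = (28.0002)(13.9)(17.0104) = 6620.5 J = 1582 cal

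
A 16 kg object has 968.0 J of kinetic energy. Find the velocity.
v = √(2·KE/m) = √(2·968.0/16) = 11.0 m/s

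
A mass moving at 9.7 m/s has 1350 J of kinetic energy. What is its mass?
m = 2·KE/v² = 2·1350/(9.7)² = 28.7 kg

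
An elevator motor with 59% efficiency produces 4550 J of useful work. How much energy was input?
W_in = W_out/η = 4550/0.59 = 7712 J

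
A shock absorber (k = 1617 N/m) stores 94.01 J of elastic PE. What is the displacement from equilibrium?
x = √(2·PE/k) = √(2·94.01/1617) = 0.341 m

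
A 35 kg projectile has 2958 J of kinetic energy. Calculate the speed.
v = √(2·KE/m) = √(2·2958/35) = 13.0 m/s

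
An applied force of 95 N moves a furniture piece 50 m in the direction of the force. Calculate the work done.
W = F·d = (95)(50) = 4750 J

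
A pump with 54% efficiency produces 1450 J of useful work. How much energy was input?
W_in = W_out/η = 1450/0.54 = 2685 J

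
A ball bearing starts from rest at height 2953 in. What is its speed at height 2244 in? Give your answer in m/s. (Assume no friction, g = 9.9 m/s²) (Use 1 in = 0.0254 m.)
Convert to SI: h₁−h₂ = 18.0086 m
mgh₁ = mgh₂ + ½mv² ⇒ v = √(2g(h₁−h₂)) = √(2·9.9·18.0086) = 18.88 m/s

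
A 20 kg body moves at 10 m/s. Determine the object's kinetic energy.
KE = ½mv² = ½(20)(10)² = 1000.0 J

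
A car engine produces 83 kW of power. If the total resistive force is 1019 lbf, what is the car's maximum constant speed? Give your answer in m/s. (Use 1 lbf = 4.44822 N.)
Convert to SI: F = 4532.74 N
P = Fv ⇒ v = P/F = 83000 W/4532.74 N = 18.31 m/s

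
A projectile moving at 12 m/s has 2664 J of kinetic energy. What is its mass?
m = 2·KE/v² = 2·2664/(12)² = 37.0 kg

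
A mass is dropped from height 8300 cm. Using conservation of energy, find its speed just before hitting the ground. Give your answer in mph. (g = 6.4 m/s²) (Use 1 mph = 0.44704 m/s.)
Convert to SI: h = 83.0 m
mgh = ½mv² ⇒ v = √(2gh) = √(2·6.4·83.0) = 32.5945 m/s = 72.91 mph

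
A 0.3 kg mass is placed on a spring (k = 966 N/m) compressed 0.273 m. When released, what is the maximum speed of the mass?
½kx² = ½mv² ⇒ v = x√(k/m) = (0.273)√(966/0.3) = 15.49 m/s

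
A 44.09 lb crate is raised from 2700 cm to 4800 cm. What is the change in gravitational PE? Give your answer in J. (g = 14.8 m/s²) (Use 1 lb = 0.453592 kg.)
Convert to SI: m = 19.9989 kg, Δh = 21.0 m
ΔPE = mgΔh = (19.9989)(14.8)(21.0) = 6216 J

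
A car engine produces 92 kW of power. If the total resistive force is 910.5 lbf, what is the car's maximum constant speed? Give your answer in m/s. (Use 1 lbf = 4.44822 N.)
Convert to SI: F = 4050.1 N
P = Fv ⇒ v = P/F = 92000 W/4050.1 N = 22.72 m/s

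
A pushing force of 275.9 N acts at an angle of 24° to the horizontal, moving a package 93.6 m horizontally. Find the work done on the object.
W = F·d·cosθ = (275.9)(93.6)cos(24°) = 23590 J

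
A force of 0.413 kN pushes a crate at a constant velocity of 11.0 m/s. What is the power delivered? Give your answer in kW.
Convert to SI: F = 413.0 N, v = 11.0 m/s
P = Fv = (413.0)(11.0) = 4543.0 W = 4.543 kW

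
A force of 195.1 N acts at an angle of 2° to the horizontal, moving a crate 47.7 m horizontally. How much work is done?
W = F·d·cosθ = (195.1)(47.7)cos(2°) = 9301 J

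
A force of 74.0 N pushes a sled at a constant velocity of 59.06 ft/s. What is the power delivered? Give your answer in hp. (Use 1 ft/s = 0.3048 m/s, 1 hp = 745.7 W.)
Convert to SI: F = 74.0 N, v = 18.0015 m/s
P = Fv = (74.0)(18.0015) = 1332.11 W = 1.786 hp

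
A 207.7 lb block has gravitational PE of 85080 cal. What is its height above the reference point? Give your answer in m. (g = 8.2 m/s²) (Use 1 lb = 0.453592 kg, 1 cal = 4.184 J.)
Convert to SI: m = 94.2111 kg, PE = 355975 J
h = PE/(mg) = 355975/(94.2111·8.2) = 460.8 m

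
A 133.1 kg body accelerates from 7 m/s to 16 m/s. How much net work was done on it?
W = ΔKE = ½m(v₂² − v₁²) = ½(133.1)(16² − 7²) = 13775.85 J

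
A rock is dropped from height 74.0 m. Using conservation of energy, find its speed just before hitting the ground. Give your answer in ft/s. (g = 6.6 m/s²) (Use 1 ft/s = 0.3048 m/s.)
mgh = ½mv² ⇒ v = √(2gh) = √(2·6.6·74.0) = 31.2538 m/s = 102.5 ft/s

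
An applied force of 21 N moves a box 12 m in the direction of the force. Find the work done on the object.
W = F·d = (21)(12) = 252.0 J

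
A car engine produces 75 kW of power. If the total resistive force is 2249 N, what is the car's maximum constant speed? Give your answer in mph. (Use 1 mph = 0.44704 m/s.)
P = Fv ⇒ v = P/F = 75000 W/2249.0 N = 33.3482 m/s = 74.6 mph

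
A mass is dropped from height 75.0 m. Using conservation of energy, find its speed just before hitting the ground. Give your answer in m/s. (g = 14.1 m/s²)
mgh = ½mv² ⇒ v = √(2gh) = √(2·14.1·75.0) = 45.99 m/s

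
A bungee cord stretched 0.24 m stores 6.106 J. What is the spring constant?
k = 2·PE/x² = 2·6.106/(0.24)² = 212.0 N/m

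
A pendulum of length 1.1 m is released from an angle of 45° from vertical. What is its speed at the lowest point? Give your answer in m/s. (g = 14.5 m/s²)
h = L(1 − cosθ) = 1.1(1 − cos45°) = 0.322183 m
v = √(2gh) = √(2·14.5·0.322183) = 3.057 m/s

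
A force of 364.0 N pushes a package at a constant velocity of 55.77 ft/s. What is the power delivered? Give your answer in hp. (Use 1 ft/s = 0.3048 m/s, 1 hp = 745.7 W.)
Convert to SI: F = 364.0 N, v = 16.9987 m/s
P = Fv = (364.0)(16.9987) = 6187.53 W = 8.298 hp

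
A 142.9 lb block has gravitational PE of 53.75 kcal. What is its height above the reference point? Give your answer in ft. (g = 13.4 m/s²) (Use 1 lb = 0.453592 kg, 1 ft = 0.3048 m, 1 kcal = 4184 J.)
Convert to SI: m = 64.8183 kg, PE = 224890 J
h = PE/(mg) = 224890/(64.8183·13.4) = 258.921 m = 849.5 ft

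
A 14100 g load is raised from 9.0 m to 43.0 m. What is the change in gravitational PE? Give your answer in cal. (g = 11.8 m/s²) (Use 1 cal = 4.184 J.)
Convert to SI: m = 14.1 kg, Δh = 34.0 m
ΔPE = mgΔh = (14.1)(11.8)(34.0) = 5656.92 J = 1352 cal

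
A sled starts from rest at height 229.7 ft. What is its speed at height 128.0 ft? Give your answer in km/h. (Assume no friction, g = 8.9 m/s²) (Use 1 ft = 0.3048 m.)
Convert to SI: h₁−h₂ = 30.9982 m
mgh₁ = mgh₂ + ½mv² ⇒ v = √(2g(h₁−h₂)) = √(2·8.9·30.9982) = 23.4897 m/s = 84.56 km/h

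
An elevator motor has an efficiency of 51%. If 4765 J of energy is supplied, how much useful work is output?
W_out = η·W_in = 0.51·4765 = 2430.15 J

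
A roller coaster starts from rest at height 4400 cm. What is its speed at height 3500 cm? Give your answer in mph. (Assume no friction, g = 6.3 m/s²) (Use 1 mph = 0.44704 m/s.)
Convert to SI: h₁−h₂ = 9.0 m
mgh₁ = mgh₂ + ½mv² ⇒ v = √(2g(h₁−h₂)) = √(2·6.3·9.0) = 10.6489 m/s = 23.82 mph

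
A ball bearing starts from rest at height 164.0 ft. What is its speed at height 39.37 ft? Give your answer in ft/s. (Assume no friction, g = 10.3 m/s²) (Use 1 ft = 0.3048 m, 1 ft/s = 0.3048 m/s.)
Convert to SI: h₁−h₂ = 37.9872 m
mgh₁ = mgh₂ + ½mv² ⇒ v = √(2g(h₁−h₂)) = √(2·10.3·37.9872) = 27.9739 m/s = 91.78 ft/s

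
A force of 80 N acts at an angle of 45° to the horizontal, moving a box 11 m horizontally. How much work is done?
W = F·d·cosθ = (80)(11)cos(45°) = 622.3 J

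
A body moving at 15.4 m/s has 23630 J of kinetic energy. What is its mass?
m = 2·KE/v² = 2·23630/(15.4)² = 199.3 kg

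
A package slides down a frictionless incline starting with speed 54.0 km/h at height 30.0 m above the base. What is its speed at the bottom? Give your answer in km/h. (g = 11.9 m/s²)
Convert to SI: v₀ = 15.0 m/s, h = 30.0 m
½mv₀² + mgh = ½mv² ⇒ v = √(v₀² + 2gh) = √(15.0² + 2·11.9·30.0) = 30.6431 m/s = 110.3 km/h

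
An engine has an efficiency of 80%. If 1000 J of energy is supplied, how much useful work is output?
W_out = η·W_in = 0.8·1000 = 800.0 J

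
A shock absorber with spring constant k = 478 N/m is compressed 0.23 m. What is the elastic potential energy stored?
PE = ½kx² = ½(478)(0.23)² = 12.64 J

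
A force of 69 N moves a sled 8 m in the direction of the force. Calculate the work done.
W = F·d = (69)(8) = 552.0 J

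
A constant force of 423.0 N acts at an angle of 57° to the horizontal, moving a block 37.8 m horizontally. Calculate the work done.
W = F·d·cosθ = (423.0)(37.8)cos(57°) = 8708 J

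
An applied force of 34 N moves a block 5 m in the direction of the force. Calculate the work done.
W = F·d = (34)(5) = 170.0 J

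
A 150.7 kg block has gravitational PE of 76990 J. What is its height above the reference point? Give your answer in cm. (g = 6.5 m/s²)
h = PE/(mg) = 76990.0/(150.7·6.5) = 78.5973 m = 7860 cm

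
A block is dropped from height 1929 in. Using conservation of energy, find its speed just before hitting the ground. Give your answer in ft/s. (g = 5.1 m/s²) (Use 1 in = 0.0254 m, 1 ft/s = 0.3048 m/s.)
Convert to SI: h = 48.9966 m
mgh = ½mv² ⇒ v = √(2gh) = √(2·5.1·48.9966) = 22.3554 m/s = 73.34 ft/s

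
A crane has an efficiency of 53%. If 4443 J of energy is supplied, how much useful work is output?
W_out = η·W_in = 0.53·4443 = 2354.79 J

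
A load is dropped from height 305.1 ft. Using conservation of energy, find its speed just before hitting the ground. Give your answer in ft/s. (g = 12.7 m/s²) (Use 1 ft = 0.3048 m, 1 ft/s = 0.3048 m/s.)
Convert to SI: h = 92.9945 m
mgh = ½mv² ⇒ v = √(2gh) = √(2·12.7·92.9945) = 48.601 m/s = 159.5 ft/s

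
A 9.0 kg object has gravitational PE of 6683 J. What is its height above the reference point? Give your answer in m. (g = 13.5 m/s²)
h = PE/(mg) = 6683.0/(9.0·13.5) = 55.0 m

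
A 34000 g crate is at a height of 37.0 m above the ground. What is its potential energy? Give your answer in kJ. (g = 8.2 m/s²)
Convert to SI: m = 34.0 kg, h = 37.0 m
PE = mgh = (34.0)(8.2)(37.0) = 10315.6 J = 10.32 kJ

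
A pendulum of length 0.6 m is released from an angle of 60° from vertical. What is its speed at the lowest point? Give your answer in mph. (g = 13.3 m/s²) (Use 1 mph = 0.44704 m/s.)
h = L(1 − cosθ) = 0.6(1 − cos60°) = 0.3 m
v = √(2gh) = √(2·13.3·0.3) = 2.82489 m/s = 6.319 mph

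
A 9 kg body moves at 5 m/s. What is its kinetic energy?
KE = ½mv² = ½(9)(5)² = 112.5 J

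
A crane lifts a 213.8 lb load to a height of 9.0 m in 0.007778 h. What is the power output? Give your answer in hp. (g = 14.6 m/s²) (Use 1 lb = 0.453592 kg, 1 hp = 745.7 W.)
Convert to SI: m = 96.978 kg, h = 9.0 m, t = 28.0008 s
P = mgh/t = (96.978)(14.6)(9.0)/28.0008 = 455.091 W = 0.6103 hp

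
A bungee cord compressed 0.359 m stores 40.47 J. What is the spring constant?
k = 2·PE/x² = 2·40.47/(0.359)² = 628.0 N/m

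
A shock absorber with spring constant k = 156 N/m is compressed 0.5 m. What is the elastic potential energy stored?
PE = ½kx² = ½(156)(0.5)² = 19.5 J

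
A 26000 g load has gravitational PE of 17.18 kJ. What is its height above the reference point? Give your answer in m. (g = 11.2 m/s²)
Convert to SI: m = 26.0 kg, PE = 17180.0 J
h = PE/(mg) = 17180.0/(26.0·11.2) = 59.0 m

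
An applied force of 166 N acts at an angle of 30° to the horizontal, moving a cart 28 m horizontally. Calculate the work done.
W = F·d·cosθ = (166)(28)cos(30°) = 4025 J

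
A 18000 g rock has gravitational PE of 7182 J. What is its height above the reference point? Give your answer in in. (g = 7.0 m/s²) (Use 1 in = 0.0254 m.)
Convert to SI: m = 18.0 kg, PE = 7182.0 J
h = PE/(mg) = 7182.0/(18.0·7.0) = 57.0 m = 2244 in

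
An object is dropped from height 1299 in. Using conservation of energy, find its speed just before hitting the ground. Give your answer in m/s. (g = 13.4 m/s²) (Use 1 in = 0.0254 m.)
Convert to SI: h = 32.9946 m
mgh = ½mv² ⇒ v = √(2gh) = √(2·13.4·32.9946) = 29.74 m/s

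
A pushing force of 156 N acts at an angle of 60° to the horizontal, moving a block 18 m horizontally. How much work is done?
W = F·d·cosθ = (156)(18)cos(60°) = 1404 J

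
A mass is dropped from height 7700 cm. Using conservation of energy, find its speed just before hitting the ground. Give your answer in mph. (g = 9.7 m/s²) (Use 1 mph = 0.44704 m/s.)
Convert to SI: h = 77.0 m
mgh = ½mv² ⇒ v = √(2gh) = √(2·9.7·77.0) = 38.6497 m/s = 86.46 mph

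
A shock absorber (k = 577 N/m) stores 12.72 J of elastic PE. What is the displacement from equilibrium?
x = √(2·PE/k) = √(2·12.72/577) = 0.21 m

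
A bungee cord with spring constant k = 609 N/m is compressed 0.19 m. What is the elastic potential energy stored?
PE = ½kx² = ½(609)(0.19)² = 10.99 J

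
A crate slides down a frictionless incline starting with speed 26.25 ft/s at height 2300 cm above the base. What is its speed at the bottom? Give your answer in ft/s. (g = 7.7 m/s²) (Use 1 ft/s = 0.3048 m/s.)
Convert to SI: v₀ = 8.001 m/s, h = 23.0 m
½mv₀² + mgh = ½mv² ⇒ v = √(v₀² + 2gh) = √(8.001² + 2·7.7·23.0) = 20.4503 m/s = 67.09 ft/s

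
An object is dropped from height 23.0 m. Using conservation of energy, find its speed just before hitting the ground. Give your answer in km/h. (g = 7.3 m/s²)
mgh = ½mv² ⇒ v = √(2gh) = √(2·7.3·23.0) = 18.3248 m/s = 65.97 km/h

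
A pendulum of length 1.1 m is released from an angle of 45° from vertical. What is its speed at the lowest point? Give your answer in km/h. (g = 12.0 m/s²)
h = L(1 − cosθ) = 1.1(1 − cos45°) = 0.322183 m
v = √(2gh) = √(2·12.0·0.322183) = 2.78072 m/s = 10.01 km/h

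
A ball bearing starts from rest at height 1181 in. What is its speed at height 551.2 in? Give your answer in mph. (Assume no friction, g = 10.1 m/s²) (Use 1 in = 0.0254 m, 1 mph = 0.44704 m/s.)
Convert to SI: h₁−h₂ = 15.9969 m
mgh₁ = mgh₂ + ½mv² ⇒ v = √(2g(h₁−h₂)) = √(2·10.1·15.9969) = 17.976 m/s = 40.21 mph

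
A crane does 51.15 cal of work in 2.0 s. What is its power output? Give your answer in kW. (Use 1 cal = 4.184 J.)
Convert to SI: W = 214.012 J, t = 2.0 s
P = W/t = 214.012/2.0 = 107.006 W = 0.107 kW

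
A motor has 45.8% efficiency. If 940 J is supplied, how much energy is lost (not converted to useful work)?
W_lost = W_in(1 − η) = 940·(1 − 0.458) = 509.5 J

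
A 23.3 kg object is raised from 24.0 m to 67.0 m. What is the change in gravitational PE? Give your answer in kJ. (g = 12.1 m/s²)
ΔPE = mgΔh = (23.3)(12.1)(43.0) = 12123.0 J = 12.12 kJ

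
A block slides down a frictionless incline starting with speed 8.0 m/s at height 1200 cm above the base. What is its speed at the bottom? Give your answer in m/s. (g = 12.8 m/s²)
Convert to SI: v₀ = 8.0 m/s, h = 12.0 m
½mv₀² + mgh = ½mv² ⇒ v = √(v₀² + 2gh) = √(8.0² + 2·12.8·12.0) = 19.27 m/s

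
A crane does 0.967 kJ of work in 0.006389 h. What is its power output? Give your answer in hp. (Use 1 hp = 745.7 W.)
Convert to SI: W = 967.0 J, t = 23.0004 s
P = W/t = 967.0/23.0004 = 42.0427 W = 0.05638 hp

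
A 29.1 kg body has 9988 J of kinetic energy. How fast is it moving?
v = √(2·KE/m) = √(2·9988/29.1) = 26.2 m/s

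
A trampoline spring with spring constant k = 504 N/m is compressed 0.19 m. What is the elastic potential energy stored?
PE = ½kx² = ½(504)(0.19)² = 9.097 J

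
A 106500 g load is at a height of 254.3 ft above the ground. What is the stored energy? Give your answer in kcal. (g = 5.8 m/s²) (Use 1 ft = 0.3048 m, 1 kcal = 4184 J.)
Convert to SI: m = 106.5 kg, h = 77.5106 m
PE = mgh = (106.5)(5.8)(77.5106) = 47878.3 J = 11.44 kcal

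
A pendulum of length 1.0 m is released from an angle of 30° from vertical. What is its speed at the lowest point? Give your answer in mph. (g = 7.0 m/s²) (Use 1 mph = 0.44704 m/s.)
h = L(1 − cosθ) = 1.0(1 − cos30°) = 0.133975 m
v = √(2gh) = √(2·7.0·0.133975) = 1.36954 m/s = 3.064 mph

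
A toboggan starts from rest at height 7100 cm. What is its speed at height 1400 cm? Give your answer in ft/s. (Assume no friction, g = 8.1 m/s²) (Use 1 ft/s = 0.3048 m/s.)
Convert to SI: h₁−h₂ = 57.0 m
mgh₁ = mgh₂ + ½mv² ⇒ v = √(2g(h₁−h₂)) = √(2·8.1·57.0) = 30.3875 m/s = 99.7 ft/s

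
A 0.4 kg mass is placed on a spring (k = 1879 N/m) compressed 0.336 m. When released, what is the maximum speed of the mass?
½kx² = ½mv² ⇒ v = x√(k/m) = (0.336)√(1879/0.4) = 23.03 m/s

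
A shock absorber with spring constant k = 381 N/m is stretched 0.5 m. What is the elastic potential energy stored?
PE = ½kx² = ½(381)(0.5)² = 47.63 J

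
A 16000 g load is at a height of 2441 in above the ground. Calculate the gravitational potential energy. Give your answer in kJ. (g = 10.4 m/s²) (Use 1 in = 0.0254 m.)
Convert to SI: m = 16.0 kg, h = 62.0014 m
PE = mgh = (16.0)(10.4)(62.0014) = 10317.0 J = 10.32 kJ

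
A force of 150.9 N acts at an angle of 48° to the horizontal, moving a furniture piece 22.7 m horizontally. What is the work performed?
W = F·d·cosθ = (150.9)(22.7)cos(48°) = 2292 J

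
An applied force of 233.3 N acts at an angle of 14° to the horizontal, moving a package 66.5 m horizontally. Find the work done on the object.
W = F·d·cosθ = (233.3)(66.5)cos(14°) = 15050 J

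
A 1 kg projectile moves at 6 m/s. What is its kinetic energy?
KE = ½mv² = ½(1)(6)² = 18.0 J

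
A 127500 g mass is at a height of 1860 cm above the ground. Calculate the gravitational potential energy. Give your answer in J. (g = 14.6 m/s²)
Convert to SI: m = 127.5 kg, h = 18.6 m
PE = mgh = (127.5)(14.6)(18.6) = 34620 J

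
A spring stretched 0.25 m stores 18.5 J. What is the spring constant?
k = 2·PE/x² = 2·18.5/(0.25)² = 592.0 N/m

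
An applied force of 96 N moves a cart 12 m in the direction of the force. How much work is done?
W = F·d = (96)(12) = 1152 J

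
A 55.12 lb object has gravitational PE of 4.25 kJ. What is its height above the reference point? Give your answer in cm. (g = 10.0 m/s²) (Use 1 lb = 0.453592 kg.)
Convert to SI: m = 25.002 kg, PE = 4250.0 J
h = PE/(mg) = 4250.0/(25.002·10.0) = 16.9986 m = 1700 cm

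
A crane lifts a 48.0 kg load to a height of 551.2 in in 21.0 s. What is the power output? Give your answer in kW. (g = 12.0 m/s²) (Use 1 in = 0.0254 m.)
Convert to SI: m = 48.0 kg, h = 14.0005 m, t = 21.0 s
P = mgh/t = (48.0)(12.0)(14.0005)/21.0 = 384.013 W = 0.384 kW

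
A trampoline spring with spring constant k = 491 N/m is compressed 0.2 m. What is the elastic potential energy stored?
PE = ½kx² = ½(491)(0.2)² = 9.82 J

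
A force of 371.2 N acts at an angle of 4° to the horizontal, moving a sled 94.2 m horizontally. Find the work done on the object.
W = F·d·cosθ = (371.2)(94.2)cos(4°) = 34880 J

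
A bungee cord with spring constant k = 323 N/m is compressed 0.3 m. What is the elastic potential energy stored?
PE = ½kx² = ½(323)(0.3)² = 14.54 J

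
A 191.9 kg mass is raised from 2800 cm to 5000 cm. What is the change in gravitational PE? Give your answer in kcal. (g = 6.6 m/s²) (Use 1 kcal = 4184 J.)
Convert to SI: m = 191.9 kg, Δh = 22.0 m
ΔPE = mgΔh = (191.9)(6.6)(22.0) = 27863.9 J = 6.66 kcal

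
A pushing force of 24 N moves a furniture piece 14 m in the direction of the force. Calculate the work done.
W = F·d = (24)(14) = 336.0 J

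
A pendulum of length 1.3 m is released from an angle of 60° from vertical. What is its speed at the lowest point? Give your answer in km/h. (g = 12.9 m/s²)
h = L(1 − cosθ) = 1.3(1 − cos60°) = 0.65 m
v = √(2gh) = √(2·12.9·0.65) = 4.09512 m/s = 14.74 km/h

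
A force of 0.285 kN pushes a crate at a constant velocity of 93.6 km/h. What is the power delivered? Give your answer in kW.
Convert to SI: F = 285.0 N, v = 26.0 m/s
P = Fv = (285.0)(26.0) = 7410.0 W = 7.41 kW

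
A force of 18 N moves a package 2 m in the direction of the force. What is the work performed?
W = F·d = (18)(2) = 36.0 J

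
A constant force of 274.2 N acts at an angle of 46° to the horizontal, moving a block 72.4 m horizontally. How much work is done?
W = F·d·cosθ = (274.2)(72.4)cos(46°) = 13790 J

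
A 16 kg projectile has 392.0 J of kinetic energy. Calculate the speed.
v = √(2·KE/m) = √(2·392.0/16) = 7.0 m/s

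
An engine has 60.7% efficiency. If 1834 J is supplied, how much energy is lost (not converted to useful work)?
W_lost = W_in(1 − η) = 1834·(1 − 0.607) = 720.8 J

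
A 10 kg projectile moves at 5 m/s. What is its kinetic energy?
KE = ½mv² = ½(10)(5)² = 125.0 J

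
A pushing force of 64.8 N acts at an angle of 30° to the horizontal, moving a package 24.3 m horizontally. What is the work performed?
W = F·d·cosθ = (64.8)(24.3)cos(30°) = 1364 J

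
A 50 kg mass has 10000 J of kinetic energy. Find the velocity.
v = √(2·KE/m) = √(2·10000/50) = 20.0 m/s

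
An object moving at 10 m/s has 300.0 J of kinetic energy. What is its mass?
m = 2·KE/v² = 2·300.0/(10)² = 6.0 kg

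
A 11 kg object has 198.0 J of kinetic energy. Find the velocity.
v = √(2·KE/m) = √(2·198.0/11) = 6.0 m/s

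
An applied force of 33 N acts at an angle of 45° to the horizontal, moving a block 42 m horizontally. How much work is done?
W = F·d·cosθ = (33)(42)cos(45°) = 980.0 J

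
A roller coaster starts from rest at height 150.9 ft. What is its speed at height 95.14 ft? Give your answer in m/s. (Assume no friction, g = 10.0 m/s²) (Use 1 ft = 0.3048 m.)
Convert to SI: h₁−h₂ = 16.9956 m
mgh₁ = mgh₂ + ½mv² ⇒ v = √(2g(h₁−h₂)) = √(2·10.0·16.9956) = 18.44 m/s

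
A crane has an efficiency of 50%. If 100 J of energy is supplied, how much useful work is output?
W_out = η·W_in = 0.5·100 = 50.0 J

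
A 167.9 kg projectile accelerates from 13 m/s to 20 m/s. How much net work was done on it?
W = ΔKE = ½m(v₂² − v₁²) = ½(167.9)(20² − 13²) = 19392.45 J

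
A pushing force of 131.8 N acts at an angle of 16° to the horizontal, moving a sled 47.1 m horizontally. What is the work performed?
W = F·d·cosθ = (131.8)(47.1)cos(16°) = 5967 J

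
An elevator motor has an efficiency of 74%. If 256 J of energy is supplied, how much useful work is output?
W_out = η·W_in = 0.74·256 = 189.44 J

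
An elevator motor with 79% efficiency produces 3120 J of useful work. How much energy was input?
W_in = W_out/η = 3120/0.79 = 3949 J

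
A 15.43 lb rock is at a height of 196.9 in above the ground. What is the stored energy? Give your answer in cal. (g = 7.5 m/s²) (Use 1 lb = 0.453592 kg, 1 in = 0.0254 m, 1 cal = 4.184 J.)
Convert to SI: m = 6.99892 kg, h = 5.00126 m
PE = mgh = (6.99892)(7.5)(5.00126) = 262.526 J = 62.75 cal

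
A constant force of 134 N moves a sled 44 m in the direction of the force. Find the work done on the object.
W = F·d = (134)(44) = 5896 J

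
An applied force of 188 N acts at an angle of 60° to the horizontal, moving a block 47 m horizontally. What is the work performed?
W = F·d·cosθ = (188)(47)cos(60°) = 4418 J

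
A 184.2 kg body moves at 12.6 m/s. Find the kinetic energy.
KE = ½mv² = ½(184.2)(12.6)² = 14620 J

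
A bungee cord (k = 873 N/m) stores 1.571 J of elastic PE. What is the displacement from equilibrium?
x = √(2·PE/k) = √(2·1.571/873) = 0.05999 m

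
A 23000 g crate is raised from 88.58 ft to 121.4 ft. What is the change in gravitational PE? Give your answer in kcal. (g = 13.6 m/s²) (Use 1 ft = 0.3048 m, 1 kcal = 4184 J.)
Convert to SI: m = 23.0 kg, Δh = 10.0035 m
ΔPE = mgΔh = (23.0)(13.6)(10.0035) = 3129.11 J = 0.7479 kcal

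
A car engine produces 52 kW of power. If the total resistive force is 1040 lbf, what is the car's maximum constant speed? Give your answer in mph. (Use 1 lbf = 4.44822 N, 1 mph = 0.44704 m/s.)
Convert to SI: F = 4626.15 N
P = Fv ⇒ v = P/F = 52000 W/4626.15 N = 11.2405 m/s = 25.14 mph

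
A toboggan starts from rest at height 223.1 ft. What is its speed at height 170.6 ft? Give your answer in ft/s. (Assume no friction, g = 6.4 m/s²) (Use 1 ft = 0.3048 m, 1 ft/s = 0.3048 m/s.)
Convert to SI: h₁−h₂ = 16.002 m
mgh₁ = mgh₂ + ½mv² ⇒ v = √(2g(h₁−h₂)) = √(2·6.4·16.002) = 14.3117 m/s = 46.95 ft/s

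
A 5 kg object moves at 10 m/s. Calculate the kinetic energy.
KE = ½mv² = ½(5)(10)² = 250.0 J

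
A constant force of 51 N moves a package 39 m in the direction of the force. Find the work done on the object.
W = F·d = (51)(39) = 1989 J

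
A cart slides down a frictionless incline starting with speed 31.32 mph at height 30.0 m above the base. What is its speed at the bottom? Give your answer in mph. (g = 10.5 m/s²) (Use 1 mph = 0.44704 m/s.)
Convert to SI: v₀ = 14.0013 m/s, h = 30.0 m
½mv₀² + mgh = ½mv² ⇒ v = √(v₀² + 2gh) = √(14.0013² + 2·10.5·30.0) = 28.7408 m/s = 64.29 mph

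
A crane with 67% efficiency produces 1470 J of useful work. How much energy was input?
W_in = W_out/η = 1470/0.67 = 2194 J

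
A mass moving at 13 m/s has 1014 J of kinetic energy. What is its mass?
m = 2·KE/v² = 2·1014/(13)² = 12.0 kg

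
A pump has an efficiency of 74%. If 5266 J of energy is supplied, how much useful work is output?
W_out = η·W_in = 0.74·5266 = 3896.84 J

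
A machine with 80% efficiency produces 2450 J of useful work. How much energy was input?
W_in = W_out/η = 2450/0.8 = 3063 J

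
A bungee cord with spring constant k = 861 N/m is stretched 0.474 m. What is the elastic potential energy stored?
PE = ½kx² = ½(861)(0.474)² = 96.72 J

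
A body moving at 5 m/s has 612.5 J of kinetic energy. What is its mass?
m = 2·KE/v² = 2·612.5/(5)² = 49.0 kg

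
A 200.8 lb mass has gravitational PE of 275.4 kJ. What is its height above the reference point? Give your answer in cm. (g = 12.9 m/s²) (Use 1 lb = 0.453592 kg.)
Convert to SI: m = 91.0813 kg, PE = 275400 J
h = PE/(mg) = 275400/(91.0813·12.9) = 234.393 m = 23440 cm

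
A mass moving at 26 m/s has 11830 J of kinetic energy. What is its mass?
m = 2·KE/v² = 2·11830/(26)² = 35.0 kg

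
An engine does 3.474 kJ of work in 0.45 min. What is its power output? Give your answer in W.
Convert to SI: W = 3474.0 J, t = 27.0 s
P = W/t = 3474.0/27.0 = 128.7 W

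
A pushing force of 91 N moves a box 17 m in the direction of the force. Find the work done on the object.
W = F·d = (91)(17) = 1547 J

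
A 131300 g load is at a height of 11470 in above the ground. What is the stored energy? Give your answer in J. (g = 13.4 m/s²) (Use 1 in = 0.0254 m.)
Convert to SI: m = 131.3 kg, h = 291.338 m
PE = mgh = (131.3)(13.4)(291.338) = 512600 J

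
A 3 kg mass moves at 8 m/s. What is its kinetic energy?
KE = ½mv² = ½(3)(8)² = 96.0 J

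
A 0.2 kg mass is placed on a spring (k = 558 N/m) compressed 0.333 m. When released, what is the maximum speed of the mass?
½kx² = ½mv² ⇒ v = x√(k/m) = (0.333)√(558/0.2) = 17.59 m/s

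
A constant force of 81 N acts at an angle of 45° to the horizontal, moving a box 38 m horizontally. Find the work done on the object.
W = F·d·cosθ = (81)(38)cos(45°) = 2176 J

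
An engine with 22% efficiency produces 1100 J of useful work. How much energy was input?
W_in = W_out/η = 1100/0.22 = 5000 J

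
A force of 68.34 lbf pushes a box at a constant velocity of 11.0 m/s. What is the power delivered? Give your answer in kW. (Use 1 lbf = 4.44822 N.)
Convert to SI: F = 303.991 N, v = 11.0 m/s
P = Fv = (303.991)(11.0) = 3343.9 W = 3.344 kW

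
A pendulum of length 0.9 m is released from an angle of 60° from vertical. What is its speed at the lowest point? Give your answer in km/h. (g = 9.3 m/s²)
h = L(1 − cosθ) = 0.9(1 − cos60°) = 0.45 m
v = √(2gh) = √(2·9.3·0.45) = 2.8931 m/s = 10.42 km/h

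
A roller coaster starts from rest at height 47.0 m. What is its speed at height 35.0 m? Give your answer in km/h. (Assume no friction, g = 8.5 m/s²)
mgh₁ = mgh₂ + ½mv² ⇒ v = √(2g(h₁−h₂)) = √(2·8.5·12.0) = 14.2829 m/s = 51.42 km/h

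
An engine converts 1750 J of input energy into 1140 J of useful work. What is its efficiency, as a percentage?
η = W_out/W_in = 1140/1750 = 65.14%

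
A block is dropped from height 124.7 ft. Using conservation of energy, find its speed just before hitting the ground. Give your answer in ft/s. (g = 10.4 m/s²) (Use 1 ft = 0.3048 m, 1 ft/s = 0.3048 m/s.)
Convert to SI: h = 38.0086 m
mgh = ½mv² ⇒ v = √(2gh) = √(2·10.4·38.0086) = 28.1172 m/s = 92.25 ft/s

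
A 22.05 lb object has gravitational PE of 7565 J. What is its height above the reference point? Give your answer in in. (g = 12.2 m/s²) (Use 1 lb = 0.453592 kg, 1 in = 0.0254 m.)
Convert to SI: m = 10.0017 kg, PE = 7565.0 J
h = PE/(mg) = 7565.0/(10.0017·12.2) = 61.9976 m = 2441 in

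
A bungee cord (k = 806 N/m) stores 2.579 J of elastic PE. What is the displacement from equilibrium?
x = √(2·PE/k) = √(2·2.579/806) = 0.08 m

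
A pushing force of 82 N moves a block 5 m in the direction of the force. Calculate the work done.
W = F·d = (82)(5) = 410.0 J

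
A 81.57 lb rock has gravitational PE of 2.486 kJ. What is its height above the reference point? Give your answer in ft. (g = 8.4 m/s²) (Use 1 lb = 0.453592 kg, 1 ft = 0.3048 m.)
Convert to SI: m = 36.9995 kg, PE = 2486.0 J
h = PE/(mg) = 2486.0/(36.9995·8.4) = 7.99882 m = 26.24 ft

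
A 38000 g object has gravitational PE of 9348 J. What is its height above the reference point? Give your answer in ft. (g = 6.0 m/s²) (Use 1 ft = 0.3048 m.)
Convert to SI: m = 38.0 kg, PE = 9348.0 J
h = PE/(mg) = 9348.0/(38.0·6.0) = 41.0 m = 134.5 ft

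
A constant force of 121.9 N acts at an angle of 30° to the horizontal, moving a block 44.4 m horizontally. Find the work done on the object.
W = F·d·cosθ = (121.9)(44.4)cos(30°) = 4687 J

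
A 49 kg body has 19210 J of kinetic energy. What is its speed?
v = √(2·KE/m) = √(2·19210/49) = 28.0 m/s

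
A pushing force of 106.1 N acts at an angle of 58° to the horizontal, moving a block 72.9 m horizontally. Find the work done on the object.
W = F·d·cosθ = (106.1)(72.9)cos(58°) = 4099 J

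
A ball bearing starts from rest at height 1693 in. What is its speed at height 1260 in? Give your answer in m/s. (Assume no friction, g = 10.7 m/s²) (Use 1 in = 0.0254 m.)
Convert to SI: h₁−h₂ = 10.9982 m
mgh₁ = mgh₂ + ½mv² ⇒ v = √(2g(h₁−h₂)) = √(2·10.7·10.9982) = 15.34 m/s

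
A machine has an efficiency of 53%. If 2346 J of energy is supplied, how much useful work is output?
W_out = η·W_in = 0.53·2346 = 1243.38 J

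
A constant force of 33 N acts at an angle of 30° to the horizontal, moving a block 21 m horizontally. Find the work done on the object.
W = F·d·cosθ = (33)(21)cos(30°) = 600.2 J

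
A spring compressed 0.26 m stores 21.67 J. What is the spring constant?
k = 2·PE/x² = 2·21.67/(0.26)² = 641.1 N/m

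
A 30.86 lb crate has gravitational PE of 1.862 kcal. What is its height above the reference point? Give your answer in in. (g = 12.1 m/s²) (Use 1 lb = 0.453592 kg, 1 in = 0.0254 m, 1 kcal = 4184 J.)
Convert to SI: m = 13.9978 kg, PE = 7790.61 J
h = PE/(mg) = 7790.61/(13.9978·12.1) = 45.9965 m = 1811 in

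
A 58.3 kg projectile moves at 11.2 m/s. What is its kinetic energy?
KE = ½mv² = ½(58.3)(11.2)² = 3657 J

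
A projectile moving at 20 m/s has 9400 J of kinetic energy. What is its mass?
m = 2·KE/v² = 2·9400/(20)² = 47.0 kg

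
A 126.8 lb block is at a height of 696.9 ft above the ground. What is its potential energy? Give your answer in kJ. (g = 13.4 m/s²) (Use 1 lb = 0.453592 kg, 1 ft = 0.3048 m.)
Convert to SI: m = 57.5155 kg, h = 212.415 m
PE = mgh = (57.5155)(13.4)(212.415) = 163710 J = 163.7 kJ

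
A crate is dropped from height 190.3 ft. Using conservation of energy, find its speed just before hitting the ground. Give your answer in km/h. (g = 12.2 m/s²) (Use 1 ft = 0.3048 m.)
Convert to SI: h = 58.0034 m
mgh = ½mv² ⇒ v = √(2gh) = √(2·12.2·58.0034) = 37.6203 m/s = 135.4 km/h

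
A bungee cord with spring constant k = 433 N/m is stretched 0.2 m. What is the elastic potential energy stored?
PE = ½kx² = ½(433)(0.2)² = 8.66 J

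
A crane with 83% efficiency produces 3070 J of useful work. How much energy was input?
W_in = W_out/η = 3070/0.83 = 3699 J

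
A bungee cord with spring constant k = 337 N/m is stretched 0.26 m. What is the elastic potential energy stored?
PE = ½kx² = ½(337)(0.26)² = 11.39 J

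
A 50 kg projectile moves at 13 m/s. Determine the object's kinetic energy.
KE = ½mv² = ½(50)(13)² = 4225.0 J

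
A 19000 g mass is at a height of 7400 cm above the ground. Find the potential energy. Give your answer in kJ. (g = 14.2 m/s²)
Convert to SI: m = 19.0 kg, h = 74.0 m
PE = mgh = (19.0)(14.2)(74.0) = 19965.2 J = 19.97 kJ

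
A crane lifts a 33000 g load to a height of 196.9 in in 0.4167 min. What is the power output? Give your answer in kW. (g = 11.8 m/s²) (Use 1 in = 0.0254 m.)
Convert to SI: m = 33.0 kg, h = 5.00126 m, t = 25.002 s
P = mgh/t = (33.0)(11.8)(5.00126)/25.002 = 77.8934 W = 0.07789 kW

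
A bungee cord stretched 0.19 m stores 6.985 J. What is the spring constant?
k = 2·PE/x² = 2·6.985/(0.19)² = 387.0 N/m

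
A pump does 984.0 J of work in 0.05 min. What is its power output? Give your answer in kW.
Convert to SI: W = 984.0 J, t = 3.0 s
P = W/t = 984.0/3.0 = 328.0 W = 0.328 kW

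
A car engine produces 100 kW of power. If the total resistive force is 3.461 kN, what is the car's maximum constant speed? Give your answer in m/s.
Convert to SI: F = 3461.0 N
P = Fv ⇒ v = P/F = 100000 W/3461.0 N = 28.89 m/s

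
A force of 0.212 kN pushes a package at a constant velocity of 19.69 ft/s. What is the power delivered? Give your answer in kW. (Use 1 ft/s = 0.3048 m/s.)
Convert to SI: F = 212.0 N, v = 6.00151 m/s
P = Fv = (212.0)(6.00151) = 1272.32 W = 1.272 kW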